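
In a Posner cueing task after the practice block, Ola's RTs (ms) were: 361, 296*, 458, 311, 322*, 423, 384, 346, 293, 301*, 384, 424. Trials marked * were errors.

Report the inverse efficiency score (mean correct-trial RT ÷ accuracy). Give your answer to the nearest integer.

501 ms

Correct trials (n=9): 361, 458, 311, 423, 384, 346, 293, 384, 424
Mean correct RT = 3384/9 = 376.0000 ms
Proportion correct = 9/12
IES = 376.0000 / (9/12) = 501.333 ms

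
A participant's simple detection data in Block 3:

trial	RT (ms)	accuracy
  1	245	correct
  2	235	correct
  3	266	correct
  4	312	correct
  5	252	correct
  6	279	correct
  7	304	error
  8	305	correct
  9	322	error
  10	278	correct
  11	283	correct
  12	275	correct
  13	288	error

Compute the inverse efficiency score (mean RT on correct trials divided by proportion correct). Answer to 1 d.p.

354.9 ms

Correct trials (n=10): 245, 235, 266, 312, 252, 279, 305, 278, 283, 275
Mean correct RT = 2730/10 = 273.0000 ms
Proportion correct = 10/13
IES = 273.0000 / (10/13) = 354.900 ms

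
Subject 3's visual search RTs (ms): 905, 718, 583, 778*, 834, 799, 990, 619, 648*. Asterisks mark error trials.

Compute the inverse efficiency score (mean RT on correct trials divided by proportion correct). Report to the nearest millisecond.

1001 ms

Correct trials (n=7): 905, 718, 583, 834, 799, 990, 619
Mean correct RT = 5448/7 = 778.2857 ms
Proportion correct = 7/9
IES = 778.2857 / (7/9) = 1000.653 ms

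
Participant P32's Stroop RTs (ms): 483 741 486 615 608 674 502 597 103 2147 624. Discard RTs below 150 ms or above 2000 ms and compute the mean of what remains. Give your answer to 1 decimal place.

Excluded: 103, 2147
Retained (n=9): Σ = 5330
Mean = 5330/9 = 592.2222

592.2 ms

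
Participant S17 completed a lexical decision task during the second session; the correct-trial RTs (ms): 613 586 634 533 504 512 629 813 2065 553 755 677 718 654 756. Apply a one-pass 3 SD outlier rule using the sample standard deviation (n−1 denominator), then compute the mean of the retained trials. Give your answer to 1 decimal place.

638.4 ms

n = 15, ΣRT = 11002, M = 733.467
Σ(x−M)² = 2021543.73; s = √(2021543.73/14) = 379.995
Cutoffs: 733.467 ± 3·379.995 → [-406.5, 1873.5]
Outside: 2065 → excluded.
Retained (n=14): Σ = 8937, mean = 8937/14 = 638.357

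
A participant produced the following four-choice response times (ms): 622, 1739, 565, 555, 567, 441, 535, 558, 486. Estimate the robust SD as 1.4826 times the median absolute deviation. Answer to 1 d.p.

34.1 ms

Sorted: 441, 486, 535, 555, 558, 565, 567, 622, 1739 → median = 558
|x − 558| sorted: 0, 3, 7, 9, 23, 64, 72, 117, 1181 → MAD = 23
Robust SD ≈ 1.4826 × 23 = 34.100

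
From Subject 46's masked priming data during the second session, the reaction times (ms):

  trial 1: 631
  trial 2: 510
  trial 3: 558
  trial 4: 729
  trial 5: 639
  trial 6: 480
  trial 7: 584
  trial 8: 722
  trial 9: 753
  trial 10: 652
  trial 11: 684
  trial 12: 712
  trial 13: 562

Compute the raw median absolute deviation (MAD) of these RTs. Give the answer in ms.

Sorted: 480, 510, 558, 562, 584, 631, 639, 652, 684, 712, 722, 729, 753 → median = 639
|x − 639|: 8, 129, 81, 90, 0, 159, 55, 83, 114, 13, 45, 73, 77
Sorted deviations: 0, 8, 13, 45, 55, 73, 77, 81, 83, 90, 114, 129, 159 → MAD = 77

77 ms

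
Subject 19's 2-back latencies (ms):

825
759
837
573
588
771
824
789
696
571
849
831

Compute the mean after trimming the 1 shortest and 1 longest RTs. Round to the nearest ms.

Sorted: 571, 573, 588, 696, 759, 771, 789, 824, 825, 831, 837, 849
Drop lowest 1 (571) and highest 1 (849)
Remaining (n=10): Σ = 7493, mean = 7493/10 = 749.300

749 ms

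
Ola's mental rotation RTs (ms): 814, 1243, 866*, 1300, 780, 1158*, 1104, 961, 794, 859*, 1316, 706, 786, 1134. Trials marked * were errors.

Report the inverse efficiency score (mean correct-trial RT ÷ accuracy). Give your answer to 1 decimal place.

1265.6 ms

Correct trials (n=11): 814, 1243, 1300, 780, 1104, 961, 794, 1316, 706, 786, 1134
Mean correct RT = 10938/11 = 994.3636 ms
Proportion correct = 11/14
IES = 994.3636 / (11/14) = 1265.554 ms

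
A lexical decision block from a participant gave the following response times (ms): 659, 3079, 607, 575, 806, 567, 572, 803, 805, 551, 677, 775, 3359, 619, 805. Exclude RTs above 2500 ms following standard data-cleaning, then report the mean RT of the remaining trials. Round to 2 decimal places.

678.54 ms

Excluded: 3079, 3359
Retained (n=13): Σ = 8821
Mean = 8821/13 = 678.5385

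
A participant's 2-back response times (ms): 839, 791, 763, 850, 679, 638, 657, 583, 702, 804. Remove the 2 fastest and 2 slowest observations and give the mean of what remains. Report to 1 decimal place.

732.7 ms

Sorted: 583, 638, 657, 679, 702, 763, 791, 804, 839, 850
Drop lowest 2 (583, 638) and highest 2 (839, 850)
Remaining (n=6): Σ = 4396, mean = 4396/6 = 732.667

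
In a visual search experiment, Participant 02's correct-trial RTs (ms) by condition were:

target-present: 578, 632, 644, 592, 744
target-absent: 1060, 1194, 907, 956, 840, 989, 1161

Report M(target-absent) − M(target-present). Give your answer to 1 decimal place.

M(target-present) = 3190/5 = 638.000
M(target-absent) = 7107/7 = 1015.286
Difference = 1015.286 − 638.000 = 377.286 ms

377.3 ms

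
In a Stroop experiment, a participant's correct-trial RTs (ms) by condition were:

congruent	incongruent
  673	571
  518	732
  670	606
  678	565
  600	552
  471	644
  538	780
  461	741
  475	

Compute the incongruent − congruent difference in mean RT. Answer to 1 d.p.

84.0 ms

M(congruent) = 5084/9 = 564.889
M(incongruent) = 5191/8 = 648.875
Difference = 648.875 − 564.889 = 83.986 ms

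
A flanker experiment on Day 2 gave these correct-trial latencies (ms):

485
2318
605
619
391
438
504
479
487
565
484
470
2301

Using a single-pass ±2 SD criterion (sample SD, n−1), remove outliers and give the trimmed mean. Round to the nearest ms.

n = 13, ΣRT = 10146, M = 780.462
Σ(x−M)² = 5573305.23; s = √(5573305.23/12) = 681.500
Cutoffs: 780.462 ± 2·681.500 → [-582.5, 2143.5]
Outside: 2301, 2318 → excluded.
Retained (n=11): Σ = 5527, mean = 5527/11 = 502.455

502 ms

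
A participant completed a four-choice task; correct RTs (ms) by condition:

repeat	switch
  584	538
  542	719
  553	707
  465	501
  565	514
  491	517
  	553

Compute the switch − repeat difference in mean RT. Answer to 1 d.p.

45.1 ms

M(repeat) = 3200/6 = 533.333
M(switch) = 4049/7 = 578.429
Difference = 578.429 − 533.333 = 45.095 ms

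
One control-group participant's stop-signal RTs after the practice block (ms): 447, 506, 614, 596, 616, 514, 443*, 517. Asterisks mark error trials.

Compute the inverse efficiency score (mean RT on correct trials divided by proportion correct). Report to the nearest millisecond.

622 ms

Correct trials (n=7): 447, 506, 614, 596, 616, 514, 517
Mean correct RT = 3810/7 = 544.2857 ms
Proportion correct = 7/8
IES = 544.2857 / (7/8) = 622.041 ms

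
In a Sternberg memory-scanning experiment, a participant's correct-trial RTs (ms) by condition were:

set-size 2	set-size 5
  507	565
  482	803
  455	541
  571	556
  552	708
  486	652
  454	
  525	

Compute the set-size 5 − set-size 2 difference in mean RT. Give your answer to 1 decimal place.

133.5 ms

M(set-size 2) = 4032/8 = 504.000
M(set-size 5) = 3825/6 = 637.500
Difference = 637.500 − 504.000 = 133.500 ms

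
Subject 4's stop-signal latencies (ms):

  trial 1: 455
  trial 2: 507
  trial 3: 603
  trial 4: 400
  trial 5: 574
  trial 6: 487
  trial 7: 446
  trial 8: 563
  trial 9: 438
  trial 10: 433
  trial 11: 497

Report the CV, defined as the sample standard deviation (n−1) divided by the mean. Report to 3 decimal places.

n = 11, Σ = 5403, M = 491.1818
Σ(x−M)² = 42699.636; s = √(42699.636/10) = 65.3450
CV = 65.3450 / 491.1818 = 0.13304

0.133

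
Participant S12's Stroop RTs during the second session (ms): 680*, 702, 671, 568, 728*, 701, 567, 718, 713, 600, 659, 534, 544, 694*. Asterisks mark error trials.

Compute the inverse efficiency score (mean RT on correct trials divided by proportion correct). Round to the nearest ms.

807 ms

Correct trials (n=11): 702, 671, 568, 701, 567, 718, 713, 600, 659, 534, 544
Mean correct RT = 6977/11 = 634.2727 ms
Proportion correct = 11/14
IES = 634.2727 / (11/14) = 807.256 ms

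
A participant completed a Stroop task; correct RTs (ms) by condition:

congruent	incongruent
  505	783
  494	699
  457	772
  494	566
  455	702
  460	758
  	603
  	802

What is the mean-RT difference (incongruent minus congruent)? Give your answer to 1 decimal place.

233.1 ms

M(congruent) = 2865/6 = 477.500
M(incongruent) = 5685/8 = 710.625
Difference = 710.625 − 477.500 = 233.125 ms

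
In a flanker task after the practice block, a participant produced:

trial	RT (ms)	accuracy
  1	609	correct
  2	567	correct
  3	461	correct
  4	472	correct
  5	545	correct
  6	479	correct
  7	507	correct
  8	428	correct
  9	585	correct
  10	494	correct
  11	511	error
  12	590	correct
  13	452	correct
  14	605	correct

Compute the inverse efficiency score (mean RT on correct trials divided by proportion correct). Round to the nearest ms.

Correct trials (n=13): 609, 567, 461, 472, 545, 479, 507, 428, 585, 494, 590, 452, 605
Mean correct RT = 6794/13 = 522.6154 ms
Proportion correct = 13/14
IES = 522.6154 / (13/14) = 562.817 ms

563 ms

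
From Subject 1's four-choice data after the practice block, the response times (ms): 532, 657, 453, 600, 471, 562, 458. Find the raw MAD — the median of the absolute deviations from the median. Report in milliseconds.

Sorted: 453, 458, 471, 532, 562, 600, 657 → median = 532
|x − 532|: 0, 125, 79, 68, 61, 30, 74
Sorted deviations: 0, 30, 61, 68, 74, 79, 125 → MAD = 68

68 ms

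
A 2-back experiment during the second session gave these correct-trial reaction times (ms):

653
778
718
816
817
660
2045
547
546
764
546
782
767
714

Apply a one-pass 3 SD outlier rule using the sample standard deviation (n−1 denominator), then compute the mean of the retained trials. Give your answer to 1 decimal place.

n = 14, ΣRT = 11153, M = 796.643
Σ(x−M)² = 1801975.21; s = √(1801975.21/13) = 372.308
Cutoffs: 796.643 ± 3·372.308 → [-320.3, 1913.6]
Outside: 2045 → excluded.
Retained (n=13): Σ = 9108, mean = 9108/13 = 700.615

700.6 ms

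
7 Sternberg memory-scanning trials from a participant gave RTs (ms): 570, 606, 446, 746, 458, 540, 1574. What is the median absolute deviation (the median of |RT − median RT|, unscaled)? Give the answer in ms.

112 ms

Sorted: 446, 458, 540, 570, 606, 746, 1574 → median = 570
|x − 570|: 0, 36, 124, 176, 112, 30, 1004
Sorted deviations: 0, 30, 36, 112, 124, 176, 1004 → MAD = 112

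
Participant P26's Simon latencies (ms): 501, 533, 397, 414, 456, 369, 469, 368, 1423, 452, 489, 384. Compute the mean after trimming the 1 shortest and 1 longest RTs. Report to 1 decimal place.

Sorted: 368, 369, 384, 397, 414, 452, 456, 469, 489, 501, 533, 1423
Drop lowest 1 (368) and highest 1 (1423)
Remaining (n=10): Σ = 4464, mean = 4464/10 = 446.400

446.4 ms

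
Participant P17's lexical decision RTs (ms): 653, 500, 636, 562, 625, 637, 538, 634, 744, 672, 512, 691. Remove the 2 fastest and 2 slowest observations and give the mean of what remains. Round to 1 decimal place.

Sorted: 500, 512, 538, 562, 625, 634, 636, 637, 653, 672, 691, 744
Drop lowest 2 (500, 512) and highest 2 (691, 744)
Remaining (n=8): Σ = 4957, mean = 4957/8 = 619.625

619.6 ms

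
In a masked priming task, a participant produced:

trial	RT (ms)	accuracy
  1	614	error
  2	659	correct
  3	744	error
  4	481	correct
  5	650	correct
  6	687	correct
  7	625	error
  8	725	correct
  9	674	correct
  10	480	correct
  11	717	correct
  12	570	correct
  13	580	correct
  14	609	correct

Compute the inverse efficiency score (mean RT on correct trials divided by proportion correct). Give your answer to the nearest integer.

Correct trials (n=11): 659, 481, 650, 687, 725, 674, 480, 717, 570, 580, 609
Mean correct RT = 6832/11 = 621.0909 ms
Proportion correct = 11/14
IES = 621.0909 / (11/14) = 790.479 ms

790 ms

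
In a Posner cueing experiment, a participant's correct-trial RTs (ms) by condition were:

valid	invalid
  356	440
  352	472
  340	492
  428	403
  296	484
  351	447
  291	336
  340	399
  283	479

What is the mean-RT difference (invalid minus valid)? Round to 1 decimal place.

M(valid) = 3037/9 = 337.444
M(invalid) = 3952/9 = 439.111
Difference = 439.111 − 337.444 = 101.667 ms

101.7 ms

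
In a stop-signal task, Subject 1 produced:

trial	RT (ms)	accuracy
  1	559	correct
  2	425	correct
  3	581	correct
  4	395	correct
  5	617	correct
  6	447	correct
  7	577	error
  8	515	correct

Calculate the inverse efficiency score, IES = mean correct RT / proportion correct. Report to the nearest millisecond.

578 ms

Correct trials (n=7): 559, 425, 581, 395, 617, 447, 515
Mean correct RT = 3539/7 = 505.5714 ms
Proportion correct = 7/8
IES = 505.5714 / (7/8) = 577.796 ms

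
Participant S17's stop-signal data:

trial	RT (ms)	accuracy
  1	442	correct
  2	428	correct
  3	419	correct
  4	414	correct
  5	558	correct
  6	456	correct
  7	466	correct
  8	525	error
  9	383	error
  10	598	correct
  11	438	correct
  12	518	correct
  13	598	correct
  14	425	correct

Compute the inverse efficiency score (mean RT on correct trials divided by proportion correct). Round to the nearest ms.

Correct trials (n=12): 442, 428, 419, 414, 558, 456, 466, 598, 438, 518, 598, 425
Mean correct RT = 5760/12 = 480.0000 ms
Proportion correct = 12/14
IES = 480.0000 / (12/14) = 560.000 ms

560 ms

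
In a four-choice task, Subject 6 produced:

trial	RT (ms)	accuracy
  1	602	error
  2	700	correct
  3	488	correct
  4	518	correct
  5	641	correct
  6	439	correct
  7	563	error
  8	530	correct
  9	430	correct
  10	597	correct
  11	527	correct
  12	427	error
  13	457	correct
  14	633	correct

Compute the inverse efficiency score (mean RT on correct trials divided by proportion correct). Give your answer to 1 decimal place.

Correct trials (n=11): 700, 488, 518, 641, 439, 530, 430, 597, 527, 457, 633
Mean correct RT = 5960/11 = 541.8182 ms
Proportion correct = 11/14
IES = 541.8182 / (11/14) = 689.587 ms

689.6 ms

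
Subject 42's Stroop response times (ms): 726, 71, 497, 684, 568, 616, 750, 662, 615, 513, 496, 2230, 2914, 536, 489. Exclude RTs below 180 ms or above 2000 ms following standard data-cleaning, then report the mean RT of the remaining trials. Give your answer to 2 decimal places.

596.00 ms

Excluded: 71, 2230, 2914
Retained (n=12): Σ = 7152
Mean = 7152/12 = 596.0000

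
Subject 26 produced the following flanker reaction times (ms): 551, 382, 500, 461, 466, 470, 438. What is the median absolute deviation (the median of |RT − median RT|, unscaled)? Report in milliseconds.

28 ms

Sorted: 382, 438, 461, 466, 470, 500, 551 → median = 466
|x − 466|: 85, 84, 34, 5, 0, 4, 28
Sorted deviations: 0, 4, 5, 28, 34, 84, 85 → MAD = 28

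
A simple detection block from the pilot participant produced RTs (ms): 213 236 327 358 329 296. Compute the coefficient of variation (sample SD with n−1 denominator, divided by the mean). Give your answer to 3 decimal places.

n = 6, Σ = 1759, M = 293.1667
Σ(x−M)² = 16334.833; s = √(16334.833/5) = 57.1574
CV = 57.1574 / 293.1667 = 0.19497

0.195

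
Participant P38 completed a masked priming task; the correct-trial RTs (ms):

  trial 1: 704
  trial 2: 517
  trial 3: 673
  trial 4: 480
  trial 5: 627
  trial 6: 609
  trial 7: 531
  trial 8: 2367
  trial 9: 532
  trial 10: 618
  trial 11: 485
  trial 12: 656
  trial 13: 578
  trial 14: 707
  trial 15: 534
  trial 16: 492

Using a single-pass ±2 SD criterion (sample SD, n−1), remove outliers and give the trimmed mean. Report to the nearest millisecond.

583 ms

n = 16, ΣRT = 11110, M = 694.375
Σ(x−M)² = 3072049.75; s = √(3072049.75/15) = 452.552
Cutoffs: 694.375 ± 2·452.552 → [-210.7, 1599.5]
Outside: 2367 → excluded.
Retained (n=15): Σ = 8743, mean = 8743/15 = 582.867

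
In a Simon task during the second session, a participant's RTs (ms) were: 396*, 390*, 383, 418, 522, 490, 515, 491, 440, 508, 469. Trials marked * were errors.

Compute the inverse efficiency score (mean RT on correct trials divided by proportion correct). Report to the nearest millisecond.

575 ms

Correct trials (n=9): 383, 418, 522, 490, 515, 491, 440, 508, 469
Mean correct RT = 4236/9 = 470.6667 ms
Proportion correct = 9/11
IES = 470.6667 / (9/11) = 575.259 ms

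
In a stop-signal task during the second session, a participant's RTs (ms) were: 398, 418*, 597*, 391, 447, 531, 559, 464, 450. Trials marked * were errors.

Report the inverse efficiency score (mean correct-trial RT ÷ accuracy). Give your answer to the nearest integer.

Correct trials (n=7): 398, 391, 447, 531, 559, 464, 450
Mean correct RT = 3240/7 = 462.8571 ms
Proportion correct = 7/9
IES = 462.8571 / (7/9) = 595.102 ms

595 ms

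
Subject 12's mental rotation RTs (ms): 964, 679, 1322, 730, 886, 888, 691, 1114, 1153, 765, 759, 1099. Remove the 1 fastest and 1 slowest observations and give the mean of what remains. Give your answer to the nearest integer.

Sorted: 679, 691, 730, 759, 765, 886, 888, 964, 1099, 1114, 1153, 1322
Drop lowest 1 (679) and highest 1 (1322)
Remaining (n=10): Σ = 9049, mean = 9049/10 = 904.900

905 ms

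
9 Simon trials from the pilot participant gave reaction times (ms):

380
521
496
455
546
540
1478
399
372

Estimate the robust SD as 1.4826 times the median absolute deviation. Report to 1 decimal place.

74.1 ms

Sorted: 372, 380, 399, 455, 496, 521, 540, 546, 1478 → median = 496
|x − 496| sorted: 0, 25, 41, 44, 50, 97, 116, 124, 982 → MAD = 50
Robust SD ≈ 1.4826 × 50 = 74.130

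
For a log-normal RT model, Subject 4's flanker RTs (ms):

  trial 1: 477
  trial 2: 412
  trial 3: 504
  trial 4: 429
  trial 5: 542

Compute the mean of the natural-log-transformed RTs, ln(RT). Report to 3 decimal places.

ln(RT): 6.1675, 6.0210, 6.2226, 6.0615, 6.2953
Σ ln(RT) = 30.7678
Mean = 30.7678/5 = 6.15357

6.154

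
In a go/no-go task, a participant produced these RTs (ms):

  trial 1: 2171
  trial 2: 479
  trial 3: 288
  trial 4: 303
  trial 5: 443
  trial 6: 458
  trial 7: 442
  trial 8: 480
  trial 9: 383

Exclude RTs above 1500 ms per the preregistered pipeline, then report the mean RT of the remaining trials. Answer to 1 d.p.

409.5 ms

Excluded: 2171
Retained (n=8): Σ = 3276
Mean = 3276/8 = 409.5000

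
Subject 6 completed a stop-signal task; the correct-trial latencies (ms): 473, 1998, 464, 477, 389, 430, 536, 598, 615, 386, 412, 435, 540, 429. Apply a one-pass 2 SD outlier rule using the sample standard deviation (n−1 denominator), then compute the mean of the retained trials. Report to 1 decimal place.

475.7 ms

n = 14, ΣRT = 8182, M = 584.429
Σ(x−M)² = 2219715.43; s = √(2219715.43/13) = 413.216
Cutoffs: 584.429 ± 2·413.216 → [-242.0, 1410.9]
Outside: 1998 → excluded.
Retained (n=13): Σ = 6184, mean = 6184/13 = 475.692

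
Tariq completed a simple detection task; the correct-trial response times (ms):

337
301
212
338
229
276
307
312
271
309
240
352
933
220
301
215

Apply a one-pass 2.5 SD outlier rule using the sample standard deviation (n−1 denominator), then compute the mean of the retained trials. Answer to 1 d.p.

n = 16, ΣRT = 5153, M = 322.062
Σ(x−M)² = 430120.94; s = √(430120.94/15) = 169.336
Cutoffs: 322.062 ± 2.5·169.336 → [-101.3, 745.4]
Outside: 933 → excluded.
Retained (n=15): Σ = 4220, mean = 4220/15 = 281.333

281.3 ms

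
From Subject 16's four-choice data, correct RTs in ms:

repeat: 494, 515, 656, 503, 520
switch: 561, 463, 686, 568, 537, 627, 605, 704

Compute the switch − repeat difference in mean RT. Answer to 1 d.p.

M(repeat) = 2688/5 = 537.600
M(switch) = 4751/8 = 593.875
Difference = 593.875 − 537.600 = 56.275 ms

56.3 ms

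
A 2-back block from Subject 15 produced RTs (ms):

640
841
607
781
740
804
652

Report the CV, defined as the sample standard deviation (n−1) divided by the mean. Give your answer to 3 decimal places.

n = 7, Σ = 5065, M = 723.5714
Σ(x−M)² = 49521.714; s = √(49521.714/6) = 90.8494
CV = 90.8494 / 723.5714 = 0.12556

0.126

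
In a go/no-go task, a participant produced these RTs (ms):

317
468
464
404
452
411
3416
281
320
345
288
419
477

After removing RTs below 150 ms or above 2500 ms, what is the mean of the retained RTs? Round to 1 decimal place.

387.2 ms

Excluded: 3416
Retained (n=12): Σ = 4646
Mean = 4646/12 = 387.1667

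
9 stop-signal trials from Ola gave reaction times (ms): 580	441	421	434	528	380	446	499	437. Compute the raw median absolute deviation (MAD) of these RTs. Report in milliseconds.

20 ms

Sorted: 380, 421, 434, 437, 441, 446, 499, 528, 580 → median = 441
|x − 441|: 139, 0, 20, 7, 87, 61, 5, 58, 4
Sorted deviations: 0, 4, 5, 7, 20, 58, 61, 87, 139 → MAD = 20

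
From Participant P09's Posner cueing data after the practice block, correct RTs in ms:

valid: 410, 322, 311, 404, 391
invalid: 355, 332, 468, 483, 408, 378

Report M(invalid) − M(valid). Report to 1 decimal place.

36.4 ms

M(valid) = 1838/5 = 367.600
M(invalid) = 2424/6 = 404.000
Difference = 404.000 − 367.600 = 36.400 ms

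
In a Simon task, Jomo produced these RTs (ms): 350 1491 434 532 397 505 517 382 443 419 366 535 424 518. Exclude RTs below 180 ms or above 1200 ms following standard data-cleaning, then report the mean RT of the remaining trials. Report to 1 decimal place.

Excluded: 1491
Retained (n=13): Σ = 5822
Mean = 5822/13 = 447.8462

447.8 ms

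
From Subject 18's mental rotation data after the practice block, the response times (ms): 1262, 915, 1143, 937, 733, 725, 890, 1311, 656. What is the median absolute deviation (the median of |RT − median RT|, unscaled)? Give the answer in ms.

Sorted: 656, 725, 733, 890, 915, 937, 1143, 1262, 1311 → median = 915
|x − 915|: 347, 0, 228, 22, 182, 190, 25, 396, 259
Sorted deviations: 0, 22, 25, 182, 190, 228, 259, 347, 396 → MAD = 190

190 ms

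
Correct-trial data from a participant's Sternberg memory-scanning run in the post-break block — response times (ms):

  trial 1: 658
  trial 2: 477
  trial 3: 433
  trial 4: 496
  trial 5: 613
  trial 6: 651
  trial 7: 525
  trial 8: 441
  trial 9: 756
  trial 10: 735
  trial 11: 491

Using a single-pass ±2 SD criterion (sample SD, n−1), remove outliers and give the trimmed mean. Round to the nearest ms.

571 ms

n = 11, ΣRT = 6276, M = 570.545
Σ(x−M)² = 135772.73; s = √(135772.73/10) = 116.522
Cutoffs: 570.545 ± 2·116.522 → [337.5, 803.6]
No RTs fall outside the cutoffs; all 11 retained. Mean = 6276/11 = 570.545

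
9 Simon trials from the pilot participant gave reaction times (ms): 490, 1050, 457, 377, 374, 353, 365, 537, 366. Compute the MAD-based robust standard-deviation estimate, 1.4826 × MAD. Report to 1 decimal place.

35.6 ms

Sorted: 353, 365, 366, 374, 377, 457, 490, 537, 1050 → median = 377
|x − 377| sorted: 0, 3, 11, 12, 24, 80, 113, 160, 673 → MAD = 24
Robust SD ≈ 1.4826 × 24 = 35.582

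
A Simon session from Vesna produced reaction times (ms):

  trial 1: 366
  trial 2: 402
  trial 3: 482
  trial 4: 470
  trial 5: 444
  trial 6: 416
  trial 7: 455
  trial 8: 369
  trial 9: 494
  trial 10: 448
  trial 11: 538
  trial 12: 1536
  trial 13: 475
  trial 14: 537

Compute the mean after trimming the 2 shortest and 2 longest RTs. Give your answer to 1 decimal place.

462.3 ms

Sorted: 366, 369, 402, 416, 444, 448, 455, 470, 475, 482, 494, 537, 538, 1536
Drop lowest 2 (366, 369) and highest 2 (538, 1536)
Remaining (n=10): Σ = 4623, mean = 4623/10 = 462.300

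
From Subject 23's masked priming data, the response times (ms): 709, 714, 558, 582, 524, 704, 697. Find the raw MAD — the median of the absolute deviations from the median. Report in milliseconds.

Sorted: 524, 558, 582, 697, 704, 709, 714 → median = 697
|x − 697|: 12, 17, 139, 115, 173, 7, 0
Sorted deviations: 0, 7, 12, 17, 115, 139, 173 → MAD = 17

17 ms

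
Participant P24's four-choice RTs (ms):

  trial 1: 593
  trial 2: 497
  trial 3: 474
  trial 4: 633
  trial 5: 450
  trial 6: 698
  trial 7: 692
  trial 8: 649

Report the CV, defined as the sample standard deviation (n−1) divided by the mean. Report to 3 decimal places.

0.169

n = 8, Σ = 4686, M = 585.7500
Σ(x−M)² = 68967.500; s = √(68967.500/7) = 99.2598
CV = 99.2598 / 585.7500 = 0.16946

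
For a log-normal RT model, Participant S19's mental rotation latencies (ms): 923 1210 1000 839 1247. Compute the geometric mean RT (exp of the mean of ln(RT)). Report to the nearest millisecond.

ln(RT): 6.8276, 7.0984, 6.9078, 6.7322, 7.1285
Mean ln(RT) = 34.6945/5 = 6.93889
Geometric mean = exp(6.93889) = 1031.63 ms

1032 ms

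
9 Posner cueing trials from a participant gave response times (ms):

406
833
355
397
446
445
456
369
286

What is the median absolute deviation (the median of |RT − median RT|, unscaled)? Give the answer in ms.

Sorted: 286, 355, 369, 397, 406, 445, 446, 456, 833 → median = 406
|x − 406|: 0, 427, 51, 9, 40, 39, 50, 37, 120
Sorted deviations: 0, 9, 37, 39, 40, 50, 51, 120, 427 → MAD = 40

40 ms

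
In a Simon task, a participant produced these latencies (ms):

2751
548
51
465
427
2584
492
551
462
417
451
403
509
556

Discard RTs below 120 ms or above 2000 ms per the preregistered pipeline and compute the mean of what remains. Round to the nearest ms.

Excluded: 51, 2584, 2751
Retained (n=11): Σ = 5281
Mean = 5281/11 = 480.0909

480 ms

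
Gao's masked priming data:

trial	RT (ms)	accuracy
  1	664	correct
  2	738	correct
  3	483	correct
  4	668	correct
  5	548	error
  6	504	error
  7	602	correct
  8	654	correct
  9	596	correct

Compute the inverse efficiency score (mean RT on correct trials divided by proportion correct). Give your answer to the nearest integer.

809 ms

Correct trials (n=7): 664, 738, 483, 668, 602, 654, 596
Mean correct RT = 4405/7 = 629.2857 ms
Proportion correct = 7/9
IES = 629.2857 / (7/9) = 809.082 ms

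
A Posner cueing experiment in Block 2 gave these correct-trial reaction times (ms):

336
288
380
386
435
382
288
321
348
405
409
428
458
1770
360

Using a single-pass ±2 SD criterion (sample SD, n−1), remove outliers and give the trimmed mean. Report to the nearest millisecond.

n = 15, ΣRT = 6994, M = 466.267
Σ(x−M)² = 1857158.93; s = √(1857158.93/14) = 364.217
Cutoffs: 466.267 ± 2·364.217 → [-262.2, 1194.7]
Outside: 1770 → excluded.
Retained (n=14): Σ = 5224, mean = 5224/14 = 373.143

373 ms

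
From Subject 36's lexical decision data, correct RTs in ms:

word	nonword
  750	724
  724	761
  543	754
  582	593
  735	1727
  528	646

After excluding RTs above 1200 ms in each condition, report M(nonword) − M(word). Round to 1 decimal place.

nonword: exclude 1727
M(word) = 3862/6 = 643.667
M(nonword) = 3478/5 = 695.600
Difference = 695.600 − 643.667 = 51.933 ms

51.9 ms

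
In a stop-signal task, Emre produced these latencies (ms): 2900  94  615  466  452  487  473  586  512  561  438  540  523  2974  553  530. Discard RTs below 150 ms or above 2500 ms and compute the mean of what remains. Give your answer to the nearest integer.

518 ms

Excluded: 94, 2900, 2974
Retained (n=13): Σ = 6736
Mean = 6736/13 = 518.1538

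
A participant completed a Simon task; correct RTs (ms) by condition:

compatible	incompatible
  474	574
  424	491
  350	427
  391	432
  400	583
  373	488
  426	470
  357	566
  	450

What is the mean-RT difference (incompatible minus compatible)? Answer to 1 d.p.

98.5 ms

M(compatible) = 3195/8 = 399.375
M(incompatible) = 4481/9 = 497.889
Difference = 497.889 − 399.375 = 98.514 ms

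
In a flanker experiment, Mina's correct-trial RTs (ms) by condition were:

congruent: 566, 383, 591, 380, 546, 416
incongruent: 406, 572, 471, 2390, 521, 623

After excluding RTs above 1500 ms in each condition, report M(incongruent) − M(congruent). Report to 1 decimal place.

38.3 ms

incongruent: exclude 2390
M(congruent) = 2882/6 = 480.333
M(incongruent) = 2593/5 = 518.600
Difference = 518.600 − 480.333 = 38.267 ms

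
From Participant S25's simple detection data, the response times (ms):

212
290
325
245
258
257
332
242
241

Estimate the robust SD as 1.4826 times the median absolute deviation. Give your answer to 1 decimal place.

23.7 ms

Sorted: 212, 241, 242, 245, 257, 258, 290, 325, 332 → median = 257
|x − 257| sorted: 0, 1, 12, 15, 16, 33, 45, 68, 75 → MAD = 16
Robust SD ≈ 1.4826 × 16 = 23.722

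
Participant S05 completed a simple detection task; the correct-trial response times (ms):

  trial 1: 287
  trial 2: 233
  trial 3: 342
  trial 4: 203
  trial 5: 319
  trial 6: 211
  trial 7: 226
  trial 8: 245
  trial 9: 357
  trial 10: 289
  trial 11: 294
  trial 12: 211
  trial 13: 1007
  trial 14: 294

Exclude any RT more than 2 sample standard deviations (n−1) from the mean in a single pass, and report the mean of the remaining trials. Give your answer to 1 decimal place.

n = 14, ΣRT = 4518, M = 322.714
Σ(x−M)² = 536602.86; s = √(536602.86/13) = 203.168
Cutoffs: 322.714 ± 2·203.168 → [-83.6, 729.0]
Outside: 1007 → excluded.
Retained (n=13): Σ = 3511, mean = 3511/13 = 270.077

270.1 ms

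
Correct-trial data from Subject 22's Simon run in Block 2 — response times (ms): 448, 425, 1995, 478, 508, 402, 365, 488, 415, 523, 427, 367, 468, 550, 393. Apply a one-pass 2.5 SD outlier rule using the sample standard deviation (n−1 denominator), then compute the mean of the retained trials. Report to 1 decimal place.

446.9 ms

n = 15, ΣRT = 8252, M = 550.133
Σ(x−M)² = 2279919.73; s = √(2279919.73/14) = 403.549
Cutoffs: 550.133 ± 2.5·403.549 → [-458.7, 1559.0]
Outside: 1995 → excluded.
Retained (n=14): Σ = 6257, mean = 6257/14 = 446.929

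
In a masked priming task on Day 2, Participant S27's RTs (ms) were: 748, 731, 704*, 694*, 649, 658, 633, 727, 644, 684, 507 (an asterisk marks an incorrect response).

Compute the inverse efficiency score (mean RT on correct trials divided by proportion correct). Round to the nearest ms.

Correct trials (n=9): 748, 731, 649, 658, 633, 727, 644, 684, 507
Mean correct RT = 5981/9 = 664.5556 ms
Proportion correct = 9/11
IES = 664.5556 / (9/11) = 812.235 ms

812 ms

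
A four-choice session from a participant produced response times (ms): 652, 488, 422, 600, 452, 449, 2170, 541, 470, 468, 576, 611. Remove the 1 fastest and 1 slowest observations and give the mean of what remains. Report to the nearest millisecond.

531 ms

Sorted: 422, 449, 452, 468, 470, 488, 541, 576, 600, 611, 652, 2170
Drop lowest 1 (422) and highest 1 (2170)
Remaining (n=10): Σ = 5307, mean = 5307/10 = 530.700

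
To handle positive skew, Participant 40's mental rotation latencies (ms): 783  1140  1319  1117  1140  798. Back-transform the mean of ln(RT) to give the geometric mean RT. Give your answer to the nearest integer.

1030 ms

ln(RT): 6.6631, 7.0388, 7.1846, 7.0184, 7.0388, 6.6821
Mean ln(RT) = 41.6258/6 = 6.93764
Geometric mean = exp(6.93764) = 1030.34 ms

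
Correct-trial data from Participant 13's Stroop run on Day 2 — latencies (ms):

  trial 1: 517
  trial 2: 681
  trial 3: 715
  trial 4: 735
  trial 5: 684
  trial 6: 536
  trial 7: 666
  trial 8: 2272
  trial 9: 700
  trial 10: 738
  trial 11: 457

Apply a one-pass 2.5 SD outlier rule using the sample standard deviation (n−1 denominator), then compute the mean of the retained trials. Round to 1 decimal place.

n = 11, ΣRT = 8701, M = 791.000
Σ(x−M)² = 2504194.00; s = √(2504194.00/10) = 500.419
Cutoffs: 791.000 ± 2.5·500.419 → [-460.0, 2042.0]
Outside: 2272 → excluded.
Retained (n=10): Σ = 6429, mean = 6429/10 = 642.900

642.9 ms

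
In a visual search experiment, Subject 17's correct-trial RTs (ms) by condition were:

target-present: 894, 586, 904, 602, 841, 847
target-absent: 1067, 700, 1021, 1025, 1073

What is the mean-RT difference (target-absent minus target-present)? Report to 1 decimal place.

198.2 ms

M(target-present) = 4674/6 = 779.000
M(target-absent) = 4886/5 = 977.200
Difference = 977.200 − 779.000 = 198.200 ms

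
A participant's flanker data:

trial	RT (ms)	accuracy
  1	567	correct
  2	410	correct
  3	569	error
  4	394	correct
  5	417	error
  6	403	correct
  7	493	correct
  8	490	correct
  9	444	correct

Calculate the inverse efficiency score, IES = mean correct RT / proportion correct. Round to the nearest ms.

Correct trials (n=7): 567, 410, 394, 403, 493, 490, 444
Mean correct RT = 3201/7 = 457.2857 ms
Proportion correct = 7/9
IES = 457.2857 / (7/9) = 587.939 ms

588 ms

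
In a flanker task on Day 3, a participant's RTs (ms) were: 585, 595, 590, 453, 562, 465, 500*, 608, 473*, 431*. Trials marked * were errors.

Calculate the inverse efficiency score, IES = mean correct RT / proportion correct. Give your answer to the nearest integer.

Correct trials (n=7): 585, 595, 590, 453, 562, 465, 608
Mean correct RT = 3858/7 = 551.1429 ms
Proportion correct = 7/10
IES = 551.1429 / (7/10) = 787.347 ms

787 ms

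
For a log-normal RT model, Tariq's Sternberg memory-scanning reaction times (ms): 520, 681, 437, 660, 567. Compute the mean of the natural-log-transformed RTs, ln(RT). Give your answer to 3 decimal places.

ln(RT): 6.2538, 6.5236, 6.0799, 6.4922, 6.3404
Σ ln(RT) = 31.6899
Mean = 31.6899/5 = 6.33798

6.338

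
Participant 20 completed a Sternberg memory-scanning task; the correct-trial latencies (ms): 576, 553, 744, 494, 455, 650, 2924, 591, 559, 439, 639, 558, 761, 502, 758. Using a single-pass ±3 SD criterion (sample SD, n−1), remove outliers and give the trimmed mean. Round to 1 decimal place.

591.4 ms

n = 15, ΣRT = 11203, M = 746.867
Σ(x−M)² = 5227167.73; s = √(5227167.73/14) = 611.039
Cutoffs: 746.867 ± 3·611.039 → [-1086.3, 2580.0]
Outside: 2924 → excluded.
Retained (n=14): Σ = 8279, mean = 8279/14 = 591.357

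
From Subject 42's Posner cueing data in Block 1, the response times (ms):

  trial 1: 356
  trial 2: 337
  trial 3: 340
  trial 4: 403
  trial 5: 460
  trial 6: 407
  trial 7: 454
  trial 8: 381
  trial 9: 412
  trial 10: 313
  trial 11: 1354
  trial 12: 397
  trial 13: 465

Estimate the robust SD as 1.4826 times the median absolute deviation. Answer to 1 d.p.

Sorted: 313, 337, 340, 356, 381, 397, 403, 407, 412, 454, 460, 465, 1354 → median = 403
|x − 403| sorted: 0, 4, 6, 9, 22, 47, 51, 57, 62, 63, 66, 90, 951 → MAD = 51
Robust SD ≈ 1.4826 × 51 = 75.613

75.6 ms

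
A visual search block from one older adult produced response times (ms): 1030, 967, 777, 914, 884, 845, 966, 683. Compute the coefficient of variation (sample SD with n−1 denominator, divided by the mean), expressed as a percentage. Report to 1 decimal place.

12.8%

n = 8, Σ = 7066, M = 883.2500
Σ(x−M)² = 89195.500; s = √(89195.500/7) = 112.8814
CV = 112.8814 / 883.2500 = 0.12780 = 12.780%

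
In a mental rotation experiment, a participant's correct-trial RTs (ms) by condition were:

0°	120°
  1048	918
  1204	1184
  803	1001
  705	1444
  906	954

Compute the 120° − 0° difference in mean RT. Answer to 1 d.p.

M(0°) = 4666/5 = 933.200
M(120°) = 5501/5 = 1100.200
Difference = 1100.200 − 933.200 = 167.000 ms

167.0 ms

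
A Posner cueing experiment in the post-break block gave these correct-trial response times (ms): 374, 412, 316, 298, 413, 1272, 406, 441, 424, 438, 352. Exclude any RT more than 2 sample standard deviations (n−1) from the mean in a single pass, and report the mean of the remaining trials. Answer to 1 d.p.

387.4 ms

n = 11, ΣRT = 5146, M = 467.818
Σ(x−M)² = 734281.64; s = √(734281.64/10) = 270.976
Cutoffs: 467.818 ± 2·270.976 → [-74.1, 1009.8]
Outside: 1272 → excluded.
Retained (n=10): Σ = 3874, mean = 3874/10 = 387.400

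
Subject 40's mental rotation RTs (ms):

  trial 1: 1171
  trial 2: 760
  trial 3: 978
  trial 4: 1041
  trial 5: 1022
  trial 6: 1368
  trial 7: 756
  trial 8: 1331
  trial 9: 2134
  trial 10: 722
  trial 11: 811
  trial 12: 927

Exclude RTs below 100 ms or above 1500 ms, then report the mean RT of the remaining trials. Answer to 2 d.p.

Excluded: 2134
Retained (n=11): Σ = 10887
Mean = 10887/11 = 989.7273

989.73 ms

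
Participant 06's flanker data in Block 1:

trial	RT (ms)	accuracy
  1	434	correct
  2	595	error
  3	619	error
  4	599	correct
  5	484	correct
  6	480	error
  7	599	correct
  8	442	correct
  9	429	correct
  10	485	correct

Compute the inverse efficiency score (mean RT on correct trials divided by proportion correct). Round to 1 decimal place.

708.6 ms

Correct trials (n=7): 434, 599, 484, 599, 442, 429, 485
Mean correct RT = 3472/7 = 496.0000 ms
Proportion correct = 7/10
IES = 496.0000 / (7/10) = 708.571 ms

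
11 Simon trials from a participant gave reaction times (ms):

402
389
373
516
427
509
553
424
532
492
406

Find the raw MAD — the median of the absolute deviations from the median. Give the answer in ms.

54 ms

Sorted: 373, 389, 402, 406, 424, 427, 492, 509, 516, 532, 553 → median = 427
|x − 427|: 25, 38, 54, 89, 0, 82, 126, 3, 105, 65, 21
Sorted deviations: 0, 3, 21, 25, 38, 54, 65, 82, 89, 105, 126 → MAD = 54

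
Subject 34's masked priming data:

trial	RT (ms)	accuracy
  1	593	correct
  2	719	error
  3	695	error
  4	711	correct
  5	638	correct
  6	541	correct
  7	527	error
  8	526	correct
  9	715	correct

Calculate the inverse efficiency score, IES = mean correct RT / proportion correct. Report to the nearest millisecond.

931 ms

Correct trials (n=6): 593, 711, 638, 541, 526, 715
Mean correct RT = 3724/6 = 620.6667 ms
Proportion correct = 6/9
IES = 620.6667 / (6/9) = 931.000 ms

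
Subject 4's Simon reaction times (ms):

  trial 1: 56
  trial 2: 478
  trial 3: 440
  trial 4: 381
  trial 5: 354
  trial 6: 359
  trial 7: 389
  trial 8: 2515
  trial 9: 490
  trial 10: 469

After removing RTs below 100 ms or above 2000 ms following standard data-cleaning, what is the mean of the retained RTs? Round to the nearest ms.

Excluded: 56, 2515
Retained (n=8): Σ = 3360
Mean = 3360/8 = 420.0000

420 ms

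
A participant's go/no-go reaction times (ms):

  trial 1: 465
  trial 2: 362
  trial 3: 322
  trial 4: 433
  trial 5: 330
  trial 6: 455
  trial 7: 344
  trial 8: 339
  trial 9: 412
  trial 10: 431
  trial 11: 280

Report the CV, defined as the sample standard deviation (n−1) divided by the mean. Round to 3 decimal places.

0.163

n = 11, Σ = 4173, M = 379.3636
Σ(x−M)² = 38444.545; s = √(38444.545/10) = 62.0037
CV = 62.0037 / 379.3636 = 0.16344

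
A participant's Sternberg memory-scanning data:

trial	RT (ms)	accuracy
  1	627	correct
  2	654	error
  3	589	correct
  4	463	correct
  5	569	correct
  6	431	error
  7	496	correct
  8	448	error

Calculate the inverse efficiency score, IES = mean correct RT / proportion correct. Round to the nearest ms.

878 ms

Correct trials (n=5): 627, 589, 463, 569, 496
Mean correct RT = 2744/5 = 548.8000 ms
Proportion correct = 5/8
IES = 548.8000 / (5/8) = 878.080 ms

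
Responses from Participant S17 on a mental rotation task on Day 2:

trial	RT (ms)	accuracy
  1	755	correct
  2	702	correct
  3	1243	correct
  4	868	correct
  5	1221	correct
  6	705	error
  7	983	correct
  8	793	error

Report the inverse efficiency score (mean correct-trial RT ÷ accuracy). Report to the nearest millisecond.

1283 ms

Correct trials (n=6): 755, 702, 1243, 868, 1221, 983
Mean correct RT = 5772/6 = 962.0000 ms
Proportion correct = 6/8
IES = 962.0000 / (6/8) = 1282.667 ms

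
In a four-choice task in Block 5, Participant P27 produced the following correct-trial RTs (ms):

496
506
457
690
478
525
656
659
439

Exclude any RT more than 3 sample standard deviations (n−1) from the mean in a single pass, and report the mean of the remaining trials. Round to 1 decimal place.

n = 9, ΣRT = 4906, M = 545.111
Σ(x−M)² = 74132.89; s = √(74132.89/8) = 96.263
Cutoffs: 545.111 ± 3·96.263 → [256.3, 833.9]
No RTs fall outside the cutoffs; all 9 retained. Mean = 4906/9 = 545.111

545.1 ms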